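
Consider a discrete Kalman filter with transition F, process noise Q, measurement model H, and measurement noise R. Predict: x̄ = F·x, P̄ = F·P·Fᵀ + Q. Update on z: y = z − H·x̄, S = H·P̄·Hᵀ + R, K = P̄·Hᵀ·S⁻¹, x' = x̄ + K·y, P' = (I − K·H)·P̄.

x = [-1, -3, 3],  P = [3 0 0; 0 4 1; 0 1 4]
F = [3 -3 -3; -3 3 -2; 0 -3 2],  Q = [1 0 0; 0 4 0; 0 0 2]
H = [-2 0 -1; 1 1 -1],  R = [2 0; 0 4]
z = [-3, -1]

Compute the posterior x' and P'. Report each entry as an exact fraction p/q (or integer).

x̄ = F·x = [-3, -12, 15]
P̄ = F·P·Fᵀ + Q = [118 -42 15; -42 71 -40; 15 -40 42]
y = z − H·x̄ = [6, 29]
S = H·P̄·Hᵀ + R = [576 -55; -55 201]
K = P̄·Hᵀ·S⁻¹ = [-47096/112751 21331/112751; 28719/112751 46564/112751; -18157/112751 -42552/112751]
x' = x̄ + K·y = [-2230/112751, 169658/112751, 348315/112751]
P' = (I − K·H)·P̄ = [182331/112751 -367477/112751 -270470/112751; -367477/112751 1231249/112751 677516/112751; -270470/112751 677516/112751 577254/112751]

x' = [-2230/112751, 169658/112751, 348315/112751]
P' = [182331/112751 -367477/112751 -270470/112751; -367477/112751 1231249/112751 677516/112751; -270470/112751 677516/112751 577254/112751]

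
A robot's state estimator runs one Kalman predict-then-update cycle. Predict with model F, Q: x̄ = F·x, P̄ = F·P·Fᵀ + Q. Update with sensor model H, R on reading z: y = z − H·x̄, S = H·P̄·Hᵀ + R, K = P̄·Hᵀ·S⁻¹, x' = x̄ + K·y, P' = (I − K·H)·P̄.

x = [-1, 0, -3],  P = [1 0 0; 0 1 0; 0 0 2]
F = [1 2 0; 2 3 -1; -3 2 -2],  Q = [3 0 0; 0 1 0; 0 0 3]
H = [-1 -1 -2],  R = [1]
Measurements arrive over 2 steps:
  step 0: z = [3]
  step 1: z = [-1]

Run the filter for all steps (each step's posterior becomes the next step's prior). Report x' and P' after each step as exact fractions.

step 0: x' = [-535/157, -515/157, 300/157], P' = [932/157 680/157 -797/157; 680/157 1488/157 -1068/157; -797/157 -1068/157 959/157]
step 1: x' = [-337763/95525, -1252453/191050, 1057171/191050], P' = [733611/95525 1170083/95525 -941556/95525; 1170083/95525 6163923/191050 -4213611/191050; -941556/95525 -4213611/191050 3066577/191050]

step 0: x̄ = F·x = [-1, 1, 9]
step 0: P̄ = F·P·Fᵀ + Q = [8 8 1; 8 16 4; 1 4 24]
step 0: y = z − H·x̄ = [21]
step 0: S = H·P̄·Hᵀ + R = [157]
step 0: K = P̄·Hᵀ·S⁻¹ = [-18/157; -32/157; -53/157]
step 0: x' = x̄ + K·y = [-535/157, -515/157, 300/157]
step 0: P' = (I − K·H)·P̄ = [932/157 680/157 -797/157; 680/157 1488/157 -1068/157; -797/157 -1068/157 959/157]
step 1: x̄ = F·x = [-1565/157, -2915/157, -25/157]
step 1: P̄ = F·P·Fᵀ + Q = [10075/157 18485/157 6302/157; 18485/157 35992/157 11195/157; 6302/157 11195/157 9467/157]
step 1: y = z − H·x̄ = [-4687/157]
step 1: S = H·P̄·Hᵀ + R = [191050/157]
step 1: K = P̄·Hᵀ·S⁻¹ = [-20582/95525; -76867/191050; -36431/191050]
step 1: x' = x̄ + K·y = [-337763/95525, -1252453/191050, 1057171/191050]
step 1: P' = (I − K·H)·P̄ = [733611/95525 1170083/95525 -941556/95525; 1170083/95525 6163923/191050 -4213611/191050; -941556/95525 -4213611/191050 3066577/191050]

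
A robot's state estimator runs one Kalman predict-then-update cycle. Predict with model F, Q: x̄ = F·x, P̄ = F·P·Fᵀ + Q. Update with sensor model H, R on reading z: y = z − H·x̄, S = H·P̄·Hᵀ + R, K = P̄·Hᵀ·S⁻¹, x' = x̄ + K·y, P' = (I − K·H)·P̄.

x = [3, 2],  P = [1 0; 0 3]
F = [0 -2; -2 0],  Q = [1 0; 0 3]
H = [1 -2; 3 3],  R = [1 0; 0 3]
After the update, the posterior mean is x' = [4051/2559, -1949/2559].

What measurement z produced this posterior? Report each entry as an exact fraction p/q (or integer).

z = [3, 3]

x̄ = F·x = [-4, -6]
P̄ = F·P·Fᵀ + Q = [13 0; 0 7]
S = H·P̄·Hᵀ + R = [42 -3; -3 183]
K = P̄·Hᵀ·S⁻¹ = [832/2559 559/2559; -833/2559 280/2559]
x' − x̄ = [14287/2559, 13405/2559] = K·y
y = (KᵀK)⁻¹·Kᵀ·(x' − x̄) = [-5, 33]
z = y + H·x̄ = [-5, 33] + [8, -30] = [3, 3]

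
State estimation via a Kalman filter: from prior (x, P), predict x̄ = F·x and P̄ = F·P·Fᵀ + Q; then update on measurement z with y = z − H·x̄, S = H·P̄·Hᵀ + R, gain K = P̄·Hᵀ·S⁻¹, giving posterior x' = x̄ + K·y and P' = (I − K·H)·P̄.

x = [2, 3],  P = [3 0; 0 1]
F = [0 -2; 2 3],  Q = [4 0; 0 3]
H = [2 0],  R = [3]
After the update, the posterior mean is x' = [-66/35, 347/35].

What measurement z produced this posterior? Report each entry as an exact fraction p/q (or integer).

x̄ = F·x = [-6, 13]
P̄ = F·P·Fᵀ + Q = [8 -6; -6 24]
S = H·P̄·Hᵀ + R = [35]
K = P̄·Hᵀ·S⁻¹ = [16/35; -12/35]
x' − x̄ = [144/35, -108/35] = K·y
y = (KᵀK)⁻¹·Kᵀ·(x' − x̄) = [9]
z = y + H·x̄ = [9] + [-12] = [-3]

z = [-3]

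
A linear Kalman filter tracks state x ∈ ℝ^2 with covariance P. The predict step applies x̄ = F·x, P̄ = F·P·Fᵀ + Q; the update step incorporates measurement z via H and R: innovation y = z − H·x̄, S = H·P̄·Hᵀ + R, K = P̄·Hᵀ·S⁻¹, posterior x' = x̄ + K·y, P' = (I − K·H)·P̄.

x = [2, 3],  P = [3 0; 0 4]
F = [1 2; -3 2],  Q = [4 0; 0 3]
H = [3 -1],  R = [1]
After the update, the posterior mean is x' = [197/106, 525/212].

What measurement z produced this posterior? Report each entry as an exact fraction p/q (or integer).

z = [3]

x̄ = F·x = [8, 0]
P̄ = F·P·Fᵀ + Q = [23 7; 7 46]
S = H·P̄·Hᵀ + R = [212]
K = P̄·Hᵀ·S⁻¹ = [31/106; -25/212]
x' − x̄ = [-651/106, 525/212] = K·y
y = (KᵀK)⁻¹·Kᵀ·(x' − x̄) = [-21]
z = y + H·x̄ = [-21] + [24] = [3]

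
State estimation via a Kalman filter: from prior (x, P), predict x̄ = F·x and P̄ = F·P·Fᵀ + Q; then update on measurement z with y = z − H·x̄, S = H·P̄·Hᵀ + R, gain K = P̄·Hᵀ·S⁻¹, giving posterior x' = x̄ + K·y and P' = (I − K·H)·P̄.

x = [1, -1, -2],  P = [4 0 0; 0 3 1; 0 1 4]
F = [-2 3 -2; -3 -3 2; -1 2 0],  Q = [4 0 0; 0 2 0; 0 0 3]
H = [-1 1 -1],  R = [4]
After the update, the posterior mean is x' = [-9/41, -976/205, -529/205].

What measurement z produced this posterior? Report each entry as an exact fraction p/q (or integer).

z = [-2]

x̄ = F·x = [-1, -4, -3]
P̄ = F·P·Fᵀ + Q = [51 -7 22; -7 69 -2; 22 -2 19]
S = H·P̄·Hᵀ + R = [205]
K = P̄·Hᵀ·S⁻¹ = [-16/41; 78/205; -43/205]
x' − x̄ = [32/41, -156/205, 86/205] = K·y
y = (KᵀK)⁻¹·Kᵀ·(x' − x̄) = [-2]
z = y + H·x̄ = [-2] + [0] = [-2]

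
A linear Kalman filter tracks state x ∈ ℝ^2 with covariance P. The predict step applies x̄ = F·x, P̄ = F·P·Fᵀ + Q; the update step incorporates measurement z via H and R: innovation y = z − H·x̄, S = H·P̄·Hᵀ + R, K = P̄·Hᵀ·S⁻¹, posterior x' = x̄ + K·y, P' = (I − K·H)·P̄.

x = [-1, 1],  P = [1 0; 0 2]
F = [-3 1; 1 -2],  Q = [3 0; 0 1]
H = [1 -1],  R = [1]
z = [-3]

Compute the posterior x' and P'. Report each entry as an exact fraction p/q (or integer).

x̄ = F·x = [4, -3]
P̄ = F·P·Fᵀ + Q = [14 -7; -7 10]
y = z − H·x̄ = [-10]
S = H·P̄·Hᵀ + R = [39]
K = P̄·Hᵀ·S⁻¹ = [7/13; -17/39]
x' = x̄ + K·y = [-18/13, 53/39]
P' = (I − K·H)·P̄ = [35/13 28/13; 28/13 101/39]

x' = [-18/13, 53/39]
P' = [35/13 28/13; 28/13 101/39]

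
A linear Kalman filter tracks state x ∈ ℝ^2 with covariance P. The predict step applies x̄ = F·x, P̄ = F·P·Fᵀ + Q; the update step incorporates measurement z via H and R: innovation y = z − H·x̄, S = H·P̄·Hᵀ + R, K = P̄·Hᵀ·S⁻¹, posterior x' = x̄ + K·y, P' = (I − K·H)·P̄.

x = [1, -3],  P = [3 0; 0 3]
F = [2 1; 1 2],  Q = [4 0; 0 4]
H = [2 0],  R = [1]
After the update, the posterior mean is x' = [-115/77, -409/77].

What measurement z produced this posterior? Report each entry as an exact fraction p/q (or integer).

x̄ = F·x = [-1, -5]
P̄ = F·P·Fᵀ + Q = [19 12; 12 19]
S = H·P̄·Hᵀ + R = [77]
K = P̄·Hᵀ·S⁻¹ = [38/77; 24/77]
x' − x̄ = [-38/77, -24/77] = K·y
y = (KᵀK)⁻¹·Kᵀ·(x' − x̄) = [-1]
z = y + H·x̄ = [-1] + [-2] = [-3]

z = [-3]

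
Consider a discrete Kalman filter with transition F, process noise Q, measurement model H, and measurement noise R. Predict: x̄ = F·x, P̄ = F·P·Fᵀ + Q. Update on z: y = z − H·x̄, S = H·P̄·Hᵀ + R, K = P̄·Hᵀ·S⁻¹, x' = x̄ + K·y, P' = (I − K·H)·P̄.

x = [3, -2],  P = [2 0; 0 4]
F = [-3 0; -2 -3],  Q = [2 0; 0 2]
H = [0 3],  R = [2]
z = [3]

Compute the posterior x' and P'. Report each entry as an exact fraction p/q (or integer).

x̄ = F·x = [-9, 0]
P̄ = F·P·Fᵀ + Q = [20 12; 12 46]
y = z − H·x̄ = [3]
S = H·P̄·Hᵀ + R = [416]
K = P̄·Hᵀ·S⁻¹ = [9/104; 69/208]
x' = x̄ + K·y = [-909/104, 207/208]
P' = (I − K·H)·P̄ = [439/26 3/52; 3/52 23/104]

x' = [-909/104, 207/208]
P' = [439/26 3/52; 3/52 23/104]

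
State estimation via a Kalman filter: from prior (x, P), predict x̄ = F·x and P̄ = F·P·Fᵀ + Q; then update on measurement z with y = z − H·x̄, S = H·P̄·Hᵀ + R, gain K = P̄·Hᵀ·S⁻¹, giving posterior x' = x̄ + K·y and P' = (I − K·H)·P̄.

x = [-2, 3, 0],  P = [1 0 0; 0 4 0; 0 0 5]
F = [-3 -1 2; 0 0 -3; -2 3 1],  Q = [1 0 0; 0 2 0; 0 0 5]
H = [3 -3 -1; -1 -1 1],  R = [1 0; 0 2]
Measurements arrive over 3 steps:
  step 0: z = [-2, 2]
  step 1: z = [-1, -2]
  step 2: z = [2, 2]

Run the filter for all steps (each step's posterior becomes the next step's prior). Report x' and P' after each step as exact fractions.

step 0: x' = [85679/22669, 209456/113345, 883977/113345], P' = [99210/22669 49370/22669 145948/22669; 49370/22669 143791/113345 328577/113345; 145948/22669 328577/113345 1204959/113345]
step 1: x' = [9785982027/5917990168, 2271779075/1479497542, 7581011297/5917990168], P' = [10345494125/5917990168 1473605117/1479497542 12563465367/5917990168; 1473605117/1479497542 550209617/739748771 1393612937/1479497542; 12563465367/5917990168 1393612937/1479497542 21208199773/5917990168]
step 2: x' = [-82679372433819/112895282174567, -162719947404194/112895282174567, 20078975669103/112895282174567], P' = [195410041404162/112895282174567 110952755611624/112895282174567 237868250267348/112895282174567; 110952755611624/112895282174567 82826180541469/112895282174567 104973296073695/112895282174567; 237868250267348/112895282174567 104973296073695/112895282174567 402877225355985/112895282174567]

step 0: x̄ = F·x = [3, 0, 13]
step 0: P̄ = F·P·Fᵀ + Q = [34 -30 4; -30 47 -15; 4 -15 50]
step 0: y = z − H·x̄ = [2, -8]
step 0: S = H·P̄·Hᵀ + R = [1206 35; 35 95]
step 0: K = P̄·Hᵀ·S⁻¹ = [3572/22669 -1316/22669; -3880/22669 -31032/113345; -294/22669 73321/113345]
step 0: x' = x̄ + K·y = [85679/22669, 209456/113345, 883977/113345]
step 0: P' = (I − K·H)·P̄ = [99210/22669 49370/22669 145948/22669; 49370/22669 143791/113345 328577/113345; 145948/22669 328577/113345 1204959/113345]
step 1: x̄ = F·x = [273313/113345, -2651931/113345, 131111/22669]
step 1: P̄ = F·P·Fᵀ + Q = [951334/113345 323637/113345 -47680/22669; 323637/113345 11071321/113345 -438726/22669; -47680/22669 -438726/22669 228061/22669]
step 1: y = z − H·x̄ = [-8233522/113345, -3260863/113345]
step 1: S = H·P̄·Hᵀ + R = [91900699/113345 32653316/113345; 32653316/113345 18900984/113345]
step 1: K = P̄·Hᵀ·S⁻¹ = [197438901/1479497542 -1838224613/5917990168; -137027644/739748771 -590205707/1479497542; -60289729/1479497542 1535141329/5917990168]
step 1: x' = x̄ + K·y = [9785982027/5917990168, 2271779075/1479497542, 7581011297/5917990168]
step 1: P' = (I − K·H)·P̄ = [10345494125/5917990168 1473605117/1479497542 12563465367/5917990168; 1473605117/1479497542 550209617/739748771 1393612937/1479497542; 12563465367/5917990168 1393612937/1479497542 21208199773/5917990168]
step 2: x̄ = F·x = [-23283039787/5917990168, -22743033891/5917990168, 15270396143/5917990168]
step 2: P̄ = F·P·Fᵀ + Q = [50569044733/5917990168 2545344909/5917990168 -10048608617/5917990168; 2545344909/5917990168 202709778293/5917990168 -38413872849/5917990168; -10048608617/5917990168 -38413872849/5917990168 44255022941/5917990168]
step 2: y = z − H·x̄ = [28726394167/5917990168, -49460489485/5917990168]
step 2: S = H·P̄·Hᵀ + R = [2113674626589/5917990168 448800488969/5917990168; 448800488969/5917990168 411385479053/5917990168]
step 2: K = P̄·Hᵀ·S⁻¹ = [15503607110266/112895282174567 -34247273374219/112895282174567; -20593570863230/112895282174567 -44402820039699/112895282174567; -4192362775026/112895282174567 30017839507471/112895282174567]
step 2: x' = x̄ + K·y = [-82679372433819/112895282174567, -162719947404194/112895282174567, 20078975669103/112895282174567]
step 2: P' = (I − K·H)·P̄ = [195410041404162/112895282174567 110952755611624/112895282174567 237868250267348/112895282174567; 110952755611624/112895282174567 82826180541469/112895282174567 104973296073695/112895282174567; 237868250267348/112895282174567 104973296073695/112895282174567 402877225355985/112895282174567]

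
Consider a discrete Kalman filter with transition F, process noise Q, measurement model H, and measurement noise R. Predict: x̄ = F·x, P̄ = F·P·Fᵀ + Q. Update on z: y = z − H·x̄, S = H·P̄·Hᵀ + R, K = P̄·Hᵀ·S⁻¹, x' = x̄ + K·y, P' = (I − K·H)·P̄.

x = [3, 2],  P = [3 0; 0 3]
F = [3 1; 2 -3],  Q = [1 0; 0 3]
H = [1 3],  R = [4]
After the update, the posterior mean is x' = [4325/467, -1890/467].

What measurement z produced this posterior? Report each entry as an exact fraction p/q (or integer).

x̄ = F·x = [11, 0]
P̄ = F·P·Fᵀ + Q = [31 9; 9 42]
S = H·P̄·Hᵀ + R = [467]
K = P̄·Hᵀ·S⁻¹ = [58/467; 135/467]
x' − x̄ = [-812/467, -1890/467] = K·y
y = (KᵀK)⁻¹·Kᵀ·(x' − x̄) = [-14]
z = y + H·x̄ = [-14] + [11] = [-3]

z = [-3]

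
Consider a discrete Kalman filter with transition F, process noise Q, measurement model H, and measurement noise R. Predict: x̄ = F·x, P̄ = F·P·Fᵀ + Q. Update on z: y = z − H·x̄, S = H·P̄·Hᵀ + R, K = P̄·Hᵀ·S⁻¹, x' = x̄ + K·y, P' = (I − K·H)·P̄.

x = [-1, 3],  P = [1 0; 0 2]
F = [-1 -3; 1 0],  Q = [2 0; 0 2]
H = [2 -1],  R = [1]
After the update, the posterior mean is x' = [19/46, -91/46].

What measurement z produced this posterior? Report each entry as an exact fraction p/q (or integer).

x̄ = F·x = [-8, -1]
P̄ = F·P·Fᵀ + Q = [21 -1; -1 3]
S = H·P̄·Hᵀ + R = [92]
K = P̄·Hᵀ·S⁻¹ = [43/92; -5/92]
x' − x̄ = [387/46, -45/46] = K·y
y = (KᵀK)⁻¹·Kᵀ·(x' − x̄) = [18]
z = y + H·x̄ = [18] + [-15] = [3]

z = [3]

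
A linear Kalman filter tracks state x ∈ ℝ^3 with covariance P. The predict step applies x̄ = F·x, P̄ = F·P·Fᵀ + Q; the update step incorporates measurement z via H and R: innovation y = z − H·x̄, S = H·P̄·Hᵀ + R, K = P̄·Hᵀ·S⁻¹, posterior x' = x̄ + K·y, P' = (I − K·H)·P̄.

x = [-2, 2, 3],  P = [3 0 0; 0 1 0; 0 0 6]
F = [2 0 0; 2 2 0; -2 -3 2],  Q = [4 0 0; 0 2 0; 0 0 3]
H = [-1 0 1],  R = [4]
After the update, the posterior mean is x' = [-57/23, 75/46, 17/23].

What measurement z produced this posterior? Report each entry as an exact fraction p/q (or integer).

z = [3]

x̄ = F·x = [-4, 0, 4]
P̄ = F·P·Fᵀ + Q = [16 12 -12; 12 18 -18; -12 -18 48]
S = H·P̄·Hᵀ + R = [92]
K = P̄·Hᵀ·S⁻¹ = [-7/23; -15/46; 15/23]
x' − x̄ = [35/23, 75/46, -75/23] = K·y
y = (KᵀK)⁻¹·Kᵀ·(x' − x̄) = [-5]
z = y + H·x̄ = [-5] + [8] = [3]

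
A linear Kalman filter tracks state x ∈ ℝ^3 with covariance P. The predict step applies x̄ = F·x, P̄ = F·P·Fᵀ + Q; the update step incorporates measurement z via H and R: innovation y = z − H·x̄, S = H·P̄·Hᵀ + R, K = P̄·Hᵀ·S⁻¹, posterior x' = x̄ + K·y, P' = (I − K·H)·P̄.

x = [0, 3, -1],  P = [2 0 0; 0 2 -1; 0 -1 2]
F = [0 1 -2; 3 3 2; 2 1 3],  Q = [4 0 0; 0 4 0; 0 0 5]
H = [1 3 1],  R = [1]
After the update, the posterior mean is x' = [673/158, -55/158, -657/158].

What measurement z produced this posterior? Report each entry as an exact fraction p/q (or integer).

x̄ = F·x = [5, 7, 0]
P̄ = F·P·Fᵀ + Q = [18 2 -11; 2 36 19; -11 19 27]
S = H·P̄·Hᵀ + R = [474]
K = P̄·Hᵀ·S⁻¹ = [13/474; 43/158; 73/474]
x' − x̄ = [-117/158, -1161/158, -657/158] = K·y
y = (KᵀK)⁻¹·Kᵀ·(x' − x̄) = [-27]
z = y + H·x̄ = [-27] + [26] = [-1]

z = [-1]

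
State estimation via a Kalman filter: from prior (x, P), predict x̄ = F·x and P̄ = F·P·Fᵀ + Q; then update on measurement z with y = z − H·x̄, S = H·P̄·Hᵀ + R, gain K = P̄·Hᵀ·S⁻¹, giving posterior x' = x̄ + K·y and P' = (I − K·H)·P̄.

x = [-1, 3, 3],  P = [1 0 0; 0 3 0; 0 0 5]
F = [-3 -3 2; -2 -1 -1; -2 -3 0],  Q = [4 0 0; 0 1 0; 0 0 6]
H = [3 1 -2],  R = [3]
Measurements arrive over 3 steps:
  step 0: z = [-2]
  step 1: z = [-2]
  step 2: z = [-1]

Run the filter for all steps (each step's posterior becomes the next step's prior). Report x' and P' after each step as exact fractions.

step 0: x' = [-714/143, -584/143, -1229/143], P' = [2999/286 596/143 2458/143; 596/143 1857/143 1821/143; 2458/143 1821/143 4569/143]
step 1: x' = [143587/30081, 569047/30081, 525560/30081], P' = [949208/30081 1549499/30081 2175514/30081; 1549499/30081 5561831/30081 5088772/30081; 2175514/30081 5088772/30081 5786807/30081]
step 2: x' = [-141139250/13030931, -220160823/13030931, -314338697/13030931], P' = [1373482454/13030931 2329505245/13030931 3201117023/13030931; 2329505245/13030931 6353790008/13030931 6643763692/13030931; 3201117023/13030931 6643763692/13030931 8083779386/13030931]

step 0: x̄ = F·x = [0, -4, -7]
step 0: P̄ = F·P·Fᵀ + Q = [60 5 33; 5 13 13; 33 13 37]
step 0: y = z − H·x̄ = [-12]
step 0: S = H·P̄·Hᵀ + R = [286]
step 0: K = P̄·Hᵀ·S⁻¹ = [119/286; 1/143; 19/143]
step 0: x' = x̄ + K·y = [-714/143, -584/143, -1229/143]
step 0: P' = (I − K·H)·P̄ = [2999/286 596/143 2458/143; 596/143 1857/143 1821/143; 2458/143 1821/143 4569/143]
step 1: x̄ = F·x = [1436/143, 3241/143, 3180/143]
step 1: P̄ = F·P·Fᵀ + Q = [16873/286 10157/143 13892/143; 10157/143 28425/143 26716/143; 13892/143 26716/143 30721/143]
step 1: y = z − H·x̄ = [-1475/143]
step 1: S = H·P̄·Hᵀ + R = [30081/286]
step 1: K = P̄·Hᵀ·S⁻¹ = [15365/30081; 10928/30081; 13900/30081]
step 1: x' = x̄ + K·y = [143587/30081, 569047/30081, 525560/30081]
step 1: P' = (I − K·H)·P̄ = [949208/30081 1549499/30081 2175514/30081; 1549499/30081 5561831/30081 5088772/30081; 2175514/30081 5088772/30081 5786807/30081]
step 2: x̄ = F·x = [-1086782/30081, -1381781/30081, -1994315/30081]
step 2: P̄ = F·P·Fᵀ + Q = [22586453/30081 27665876/30081 39759524/30081; 27665876/30081 40253147/30081 52495661/30081; 39759524/30081 52495661/30081 72627785/30081]
step 2: y = z − H·x̄ = [623416/30081]
step 2: S = H·P̄·Hᵀ + R = [13030931/30081]
step 2: K = P̄·Hᵀ·S⁻¹ = [15906187/13030931; 18259453/13030931; 26518663/13030931]
step 2: x' = x̄ + K·y = [-141139250/13030931, -220160823/13030931, -314338697/13030931]
step 2: P' = (I − K·H)·P̄ = [1373482454/13030931 2329505245/13030931 3201117023/13030931; 2329505245/13030931 6353790008/13030931 6643763692/13030931; 3201117023/13030931 6643763692/13030931 8083779386/13030931]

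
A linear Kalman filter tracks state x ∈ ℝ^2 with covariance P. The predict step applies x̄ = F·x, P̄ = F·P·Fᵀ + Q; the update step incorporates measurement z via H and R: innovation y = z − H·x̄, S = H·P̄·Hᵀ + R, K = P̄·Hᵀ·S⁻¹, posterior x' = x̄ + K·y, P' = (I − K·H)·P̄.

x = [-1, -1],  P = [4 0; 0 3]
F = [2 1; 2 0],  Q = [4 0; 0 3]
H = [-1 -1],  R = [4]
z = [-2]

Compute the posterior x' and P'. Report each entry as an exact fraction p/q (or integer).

x̄ = F·x = [-3, -2]
P̄ = F·P·Fᵀ + Q = [23 16; 16 19]
y = z − H·x̄ = [-7]
S = H·P̄·Hᵀ + R = [78]
K = P̄·Hᵀ·S⁻¹ = [-1/2; -35/78]
x' = x̄ + K·y = [1/2, 89/78]
P' = (I − K·H)·P̄ = [7/2 -3/2; -3/2 257/78]

x' = [1/2, 89/78]
P' = [7/2 -3/2; -3/2 257/78]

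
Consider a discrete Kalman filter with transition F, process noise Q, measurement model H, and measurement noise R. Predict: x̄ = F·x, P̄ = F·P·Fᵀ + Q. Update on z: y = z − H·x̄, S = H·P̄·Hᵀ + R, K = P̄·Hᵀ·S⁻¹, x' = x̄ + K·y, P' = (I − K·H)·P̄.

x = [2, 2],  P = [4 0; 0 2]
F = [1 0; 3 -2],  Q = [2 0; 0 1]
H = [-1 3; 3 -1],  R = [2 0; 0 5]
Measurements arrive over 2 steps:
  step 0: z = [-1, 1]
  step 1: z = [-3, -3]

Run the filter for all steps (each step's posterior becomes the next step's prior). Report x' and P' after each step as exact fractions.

step 0: x' = [4748/9823, -1519/9823], P' = [5982/9823 2766/9823; 2766/9823 3348/9823]
step 1: x' = [-3067402/2849123, -10168841/8547369], P' = [1632416/2849123 732588/2849123; 732588/2849123 2709722/8547369]

step 0: x̄ = F·x = [2, 2]
step 0: P̄ = F·P·Fᵀ + Q = [6 12; 12 45]
step 0: y = z − H·x̄ = [-5, -3]
step 0: S = H·P̄·Hᵀ + R = [341 -33; -33 32]
step 0: K = P̄·Hᵀ·S⁻¹ = [1158/9823 276/893; 3639/9823 90/893]
step 0: x' = x̄ + K·y = [4748/9823, -1519/9823]
step 0: P' = (I − K·H)·P̄ = [5982/9823 2766/9823; 2766/9823 3348/9823]
step 1: x̄ = F·x = [4748/9823, 17282/9823]
step 1: P̄ = F·P·Fᵀ + Q = [25628/9823 12414/9823; 12414/9823 43861/9823]
step 1: y = z − H·x̄ = [-76567/9823, -26431/9823]
step 1: S = H·P̄·Hᵀ + R = [365539/9823 -84327/9823; -84327/9823 249144/9823]
step 1: K = P̄·Hᵀ·S⁻¹ = [282674/2849123 832932/2849123; 988567/2849123 776714/8547369]
step 1: x' = x̄ + K·y = [-3067402/2849123, -10168841/8547369]
step 1: P' = (I − K·H)·P̄ = [1632416/2849123 732588/2849123; 732588/2849123 2709722/8547369]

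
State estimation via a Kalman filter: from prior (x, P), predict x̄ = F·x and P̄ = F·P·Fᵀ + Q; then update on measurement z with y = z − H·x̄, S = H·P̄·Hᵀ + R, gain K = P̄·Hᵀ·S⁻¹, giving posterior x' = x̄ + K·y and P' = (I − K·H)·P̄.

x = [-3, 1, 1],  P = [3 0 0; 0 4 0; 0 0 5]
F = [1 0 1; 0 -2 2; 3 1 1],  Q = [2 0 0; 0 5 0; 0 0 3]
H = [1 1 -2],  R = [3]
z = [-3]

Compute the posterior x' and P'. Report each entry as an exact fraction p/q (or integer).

x' = [-106/83, -705/166, -116/83]
P' = [798/83 1018/83 914/83; 1018/83 4597/166 1623/83; 914/83 1623/83 1315/83]

x̄ = F·x = [-2, 0, -7]
P̄ = F·P·Fᵀ + Q = [10 10 14; 10 41 2; 14 2 39]
y = z − H·x̄ = [-15]
S = H·P̄·Hᵀ + R = [166]
K = P̄·Hᵀ·S⁻¹ = [-4/83; 47/166; -31/83]
x' = x̄ + K·y = [-106/83, -705/166, -116/83]
P' = (I − K·H)·P̄ = [798/83 1018/83 914/83; 1018/83 4597/166 1623/83; 914/83 1623/83 1315/83]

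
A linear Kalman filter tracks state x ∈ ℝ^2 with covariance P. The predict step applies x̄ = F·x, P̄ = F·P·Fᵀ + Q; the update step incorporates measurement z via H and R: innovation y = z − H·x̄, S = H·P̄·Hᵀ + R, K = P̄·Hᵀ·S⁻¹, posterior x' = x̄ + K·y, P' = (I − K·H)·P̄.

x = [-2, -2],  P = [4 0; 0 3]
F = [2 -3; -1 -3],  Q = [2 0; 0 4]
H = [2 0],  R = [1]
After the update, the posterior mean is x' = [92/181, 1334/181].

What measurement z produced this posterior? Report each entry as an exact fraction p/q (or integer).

z = [1]

x̄ = F·x = [2, 8]
P̄ = F·P·Fᵀ + Q = [45 19; 19 35]
S = H·P̄·Hᵀ + R = [181]
K = P̄·Hᵀ·S⁻¹ = [90/181; 38/181]
x' − x̄ = [-270/181, -114/181] = K·y
y = (KᵀK)⁻¹·Kᵀ·(x' − x̄) = [-3]
z = y + H·x̄ = [-3] + [4] = [1]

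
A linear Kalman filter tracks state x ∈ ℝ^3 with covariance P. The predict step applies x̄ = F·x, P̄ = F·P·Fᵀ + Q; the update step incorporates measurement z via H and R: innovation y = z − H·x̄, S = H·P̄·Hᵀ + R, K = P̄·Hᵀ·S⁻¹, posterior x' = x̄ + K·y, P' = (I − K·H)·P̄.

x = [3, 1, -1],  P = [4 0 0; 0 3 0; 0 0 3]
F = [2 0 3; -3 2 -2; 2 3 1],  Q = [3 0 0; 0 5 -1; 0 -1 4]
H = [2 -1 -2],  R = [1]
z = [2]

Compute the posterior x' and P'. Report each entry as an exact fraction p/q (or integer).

x̄ = F·x = [3, -5, 8]
P̄ = F·P·Fᵀ + Q = [46 -42 25; -42 65 -13; 25 -13 50]
y = z − H·x̄ = [7]
S = H·P̄·Hᵀ + R = [366]
K = P̄·Hᵀ·S⁻¹ = [14/61; -41/122; -37/366]
x' = x̄ + K·y = [281/61, -897/122, 2669/366]
P' = (I − K·H)·P̄ = [1630/61 -840/61 2043/61; -840/61 2887/122 -3103/122; 2043/61 -3103/122 16931/366]

x' = [281/61, -897/122, 2669/366]
P' = [1630/61 -840/61 2043/61; -840/61 2887/122 -3103/122; 2043/61 -3103/122 16931/366]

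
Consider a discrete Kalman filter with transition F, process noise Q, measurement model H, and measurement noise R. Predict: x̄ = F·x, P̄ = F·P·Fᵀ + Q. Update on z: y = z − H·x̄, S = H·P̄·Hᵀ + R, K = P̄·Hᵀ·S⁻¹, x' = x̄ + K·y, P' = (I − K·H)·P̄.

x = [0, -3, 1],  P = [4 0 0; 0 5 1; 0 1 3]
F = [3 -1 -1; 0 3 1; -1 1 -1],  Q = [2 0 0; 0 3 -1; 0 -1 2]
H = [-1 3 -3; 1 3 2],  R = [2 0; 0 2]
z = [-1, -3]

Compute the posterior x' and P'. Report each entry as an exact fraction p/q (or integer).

x' = [130844/105671, -88665/105671, -100302/105671]
P' = [4028956/105671 -271136/105671 -1602004/105671; -271136/105671 30422/105671 110578/105671; -1602004/105671 110578/105671 653564/105671]

x̄ = F·x = [2, -8, -4]
P̄ = F·P·Fᵀ + Q = [48 -22 -14; -22 57 9; -14 9 12]
y = z − H·x̄ = [13, 27]
S = H·P̄·Hᵀ + R = [557 436; 436 531]
K = P̄·Hᵀ·S⁻¹ = [-18176/105671 5770/105671; 15334/105671 20643/105671; -13477/105671 18429/105671]
x' = x̄ + K·y = [130844/105671, -88665/105671, -100302/105671]
P' = (I − K·H)·P̄ = [4028956/105671 -271136/105671 -1602004/105671; -271136/105671 30422/105671 110578/105671; -1602004/105671 110578/105671 653564/105671]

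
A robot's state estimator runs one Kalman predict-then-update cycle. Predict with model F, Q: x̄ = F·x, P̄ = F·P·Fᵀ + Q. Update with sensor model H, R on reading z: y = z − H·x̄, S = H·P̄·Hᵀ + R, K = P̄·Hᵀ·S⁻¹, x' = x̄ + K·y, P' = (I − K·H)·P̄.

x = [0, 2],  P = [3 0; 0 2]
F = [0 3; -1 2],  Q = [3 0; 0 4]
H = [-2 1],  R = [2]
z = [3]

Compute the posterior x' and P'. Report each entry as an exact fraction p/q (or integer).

x̄ = F·x = [6, 4]
P̄ = F·P·Fᵀ + Q = [21 12; 12 15]
y = z − H·x̄ = [11]
S = H·P̄·Hᵀ + R = [53]
K = P̄·Hᵀ·S⁻¹ = [-30/53; -9/53]
x' = x̄ + K·y = [-12/53, 113/53]
P' = (I − K·H)·P̄ = [213/53 366/53; 366/53 714/53]

x' = [-12/53, 113/53]
P' = [213/53 366/53; 366/53 714/53]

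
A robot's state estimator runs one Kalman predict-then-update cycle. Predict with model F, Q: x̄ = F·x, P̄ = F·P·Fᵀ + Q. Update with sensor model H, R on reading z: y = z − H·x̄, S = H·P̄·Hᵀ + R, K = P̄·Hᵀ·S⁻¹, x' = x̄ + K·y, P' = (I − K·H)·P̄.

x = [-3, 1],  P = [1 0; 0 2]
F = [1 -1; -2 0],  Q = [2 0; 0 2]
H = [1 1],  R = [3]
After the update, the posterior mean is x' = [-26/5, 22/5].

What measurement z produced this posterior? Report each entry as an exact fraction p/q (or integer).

x̄ = F·x = [-4, 6]
P̄ = F·P·Fᵀ + Q = [5 -2; -2 6]
S = H·P̄·Hᵀ + R = [10]
K = P̄·Hᵀ·S⁻¹ = [3/10; 2/5]
x' − x̄ = [-6/5, -8/5] = K·y
y = (KᵀK)⁻¹·Kᵀ·(x' − x̄) = [-4]
z = y + H·x̄ = [-4] + [2] = [-2]

z = [-2]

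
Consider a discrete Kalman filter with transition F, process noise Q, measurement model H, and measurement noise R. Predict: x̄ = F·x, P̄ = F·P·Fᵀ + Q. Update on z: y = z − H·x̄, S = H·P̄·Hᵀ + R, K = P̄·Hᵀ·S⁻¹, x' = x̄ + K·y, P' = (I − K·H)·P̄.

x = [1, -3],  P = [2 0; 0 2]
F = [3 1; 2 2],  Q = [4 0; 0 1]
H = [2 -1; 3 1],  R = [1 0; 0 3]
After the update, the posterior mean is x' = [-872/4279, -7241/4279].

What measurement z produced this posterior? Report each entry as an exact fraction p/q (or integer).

z = [1, -2]

x̄ = F·x = [0, -4]
P̄ = F·P·Fᵀ + Q = [24 16; 16 17]
S = H·P̄·Hᵀ + R = [50 111; 111 332]
K = P̄·Hᵀ·S⁻¹ = [856/4279 848/4279; -2235/4279 1585/4279]
x' − x̄ = [-872/4279, 9875/4279] = K·y
y = (KᵀK)⁻¹·Kᵀ·(x' − x̄) = [-3, 2]
z = y + H·x̄ = [-3, 2] + [4, -4] = [1, -2]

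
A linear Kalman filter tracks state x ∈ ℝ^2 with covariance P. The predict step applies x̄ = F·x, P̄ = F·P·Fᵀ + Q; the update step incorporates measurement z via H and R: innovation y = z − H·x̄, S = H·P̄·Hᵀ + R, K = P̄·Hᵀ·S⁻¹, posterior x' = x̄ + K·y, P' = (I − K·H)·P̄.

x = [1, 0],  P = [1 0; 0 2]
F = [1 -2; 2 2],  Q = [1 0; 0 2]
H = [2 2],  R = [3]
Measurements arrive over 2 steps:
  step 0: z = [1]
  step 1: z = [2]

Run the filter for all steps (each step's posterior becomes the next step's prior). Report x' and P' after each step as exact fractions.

step 0: x̄ = F·x = [1, 2]
step 0: P̄ = F·P·Fᵀ + Q = [10 -6; -6 14]
step 0: y = z − H·x̄ = [-5]
step 0: S = H·P̄·Hᵀ + R = [51]
step 0: K = P̄·Hᵀ·S⁻¹ = [8/51; 16/51]
step 0: x' = x̄ + K·y = [11/51, 22/51]
step 0: P' = (I − K·H)·P̄ = [446/51 -434/51; -434/51 458/51]
step 1: x̄ = F·x = [-11/17, 22/17]
step 1: P̄ = F·P·Fᵀ + Q = [1355/17 -24/17; -24/17 82/17]
step 1: y = z − H·x̄ = [12/17]
step 1: S = H·P̄·Hᵀ + R = [5607/17]
step 1: K = P̄·Hᵀ·S⁻¹ = [2662/5607; 116/5607]
step 1: x' = x̄ + K·y = [-583/1869, 2446/1869]
step 1: P' = (I − K·H)·P̄ = [30073/5607 -26080/5607; -26080/5607 26254/5607]

step 0: x' = [11/51, 22/51], P' = [446/51 -434/51; -434/51 458/51]
step 1: x' = [-583/1869, 2446/1869], P' = [30073/5607 -26080/5607; -26080/5607 26254/5607]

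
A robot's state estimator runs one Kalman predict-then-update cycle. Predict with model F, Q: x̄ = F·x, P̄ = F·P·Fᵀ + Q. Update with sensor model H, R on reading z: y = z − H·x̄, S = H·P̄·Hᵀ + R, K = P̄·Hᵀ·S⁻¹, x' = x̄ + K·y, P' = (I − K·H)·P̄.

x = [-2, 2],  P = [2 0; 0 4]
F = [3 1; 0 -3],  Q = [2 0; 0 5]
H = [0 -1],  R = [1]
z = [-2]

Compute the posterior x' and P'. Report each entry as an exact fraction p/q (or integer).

x' = [-44/7, 38/21]
P' = [144/7 -2/7; -2/7 41/42]

x̄ = F·x = [-4, -6]
P̄ = F·P·Fᵀ + Q = [24 -12; -12 41]
y = z − H·x̄ = [-8]
S = H·P̄·Hᵀ + R = [42]
K = P̄·Hᵀ·S⁻¹ = [2/7; -41/42]
x' = x̄ + K·y = [-44/7, 38/21]
P' = (I − K·H)·P̄ = [144/7 -2/7; -2/7 41/42]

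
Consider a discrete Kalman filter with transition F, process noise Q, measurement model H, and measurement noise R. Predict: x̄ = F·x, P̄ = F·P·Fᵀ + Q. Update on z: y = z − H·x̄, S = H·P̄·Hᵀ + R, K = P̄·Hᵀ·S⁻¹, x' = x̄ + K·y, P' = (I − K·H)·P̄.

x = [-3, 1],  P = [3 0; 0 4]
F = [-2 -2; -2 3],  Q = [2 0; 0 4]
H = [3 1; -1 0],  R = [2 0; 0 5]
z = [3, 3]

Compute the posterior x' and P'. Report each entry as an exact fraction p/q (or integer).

x' = [-89/38, 575/57]
P' = [205/76 -445/57; -445/57 4192/171]

x̄ = F·x = [4, 9]
P̄ = F·P·Fᵀ + Q = [30 -12; -12 52]
y = z − H·x̄ = [-18, 7]
S = H·P̄·Hᵀ + R = [252 -78; -78 35]
K = P̄·Hᵀ·S⁻¹ = [65/456 -41/76; 187/342 89/57]
x' = x̄ + K·y = [-89/38, 575/57]
P' = (I − K·H)·P̄ = [205/76 -445/57; -445/57 4192/171]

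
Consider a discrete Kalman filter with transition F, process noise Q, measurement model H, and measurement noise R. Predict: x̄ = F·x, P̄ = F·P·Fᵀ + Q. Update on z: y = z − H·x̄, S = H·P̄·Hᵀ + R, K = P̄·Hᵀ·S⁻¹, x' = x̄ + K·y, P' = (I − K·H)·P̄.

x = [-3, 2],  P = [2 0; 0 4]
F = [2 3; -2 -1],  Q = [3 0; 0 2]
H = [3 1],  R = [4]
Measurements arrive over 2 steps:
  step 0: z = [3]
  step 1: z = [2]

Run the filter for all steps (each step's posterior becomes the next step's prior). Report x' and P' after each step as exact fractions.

step 0: x̄ = F·x = [0, 4]
step 0: P̄ = F·P·Fᵀ + Q = [47 -20; -20 14]
step 0: y = z − H·x̄ = [-1]
step 0: S = H·P̄·Hᵀ + R = [321]
step 0: K = P̄·Hᵀ·S⁻¹ = [121/321; -46/321]
step 0: x' = x̄ + K·y = [-121/321, 1330/321]
step 0: P' = (I − K·H)·P̄ = [446/321 -854/321; -854/321 2378/321]
step 1: x̄ = F·x = [3748/321, -1088/321]
step 1: P̄ = F·P·Fᵀ + Q = [13901/321 -2086/321; -2086/321 1388/321]
step 1: y = z − H·x̄ = [-9514/321]
step 1: S = H·P̄·Hᵀ + R = [115265/321]
step 1: K = P̄·Hᵀ·S⁻¹ = [39617/115265; -974/23053]
step 1: x' = x̄ + K·y = [171642/115265, -49268/23053]
step 1: P' = (I − K·H)·P̄ = [102156/115265 -29600/23053; -29600/23053 84904/23053]

step 0: x' = [-121/321, 1330/321], P' = [446/321 -854/321; -854/321 2378/321]
step 1: x' = [171642/115265, -49268/23053], P' = [102156/115265 -29600/23053; -29600/23053 84904/23053]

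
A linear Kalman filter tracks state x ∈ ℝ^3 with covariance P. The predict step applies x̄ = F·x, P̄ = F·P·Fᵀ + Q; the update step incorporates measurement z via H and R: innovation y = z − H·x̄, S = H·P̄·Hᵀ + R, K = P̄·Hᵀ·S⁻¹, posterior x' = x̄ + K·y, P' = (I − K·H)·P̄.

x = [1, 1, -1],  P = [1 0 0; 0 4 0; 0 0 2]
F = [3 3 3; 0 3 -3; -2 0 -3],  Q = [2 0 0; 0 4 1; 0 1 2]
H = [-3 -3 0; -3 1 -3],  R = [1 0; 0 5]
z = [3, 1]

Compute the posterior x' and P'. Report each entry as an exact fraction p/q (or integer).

x' = [-12301/12674, -311/19011, 20525/38022]
P' = [153385/12674 -153245/12674 -195485/12674; -153245/12674 231764/19011 587431/38022; -195485/12674 587431/38022 765517/38022]

x̄ = F·x = [3, 6, 1]
P̄ = F·P·Fᵀ + Q = [65 18 -24; 18 58 19; -24 19 24]
y = z − H·x̄ = [30, 7]
S = H·P̄·Hᵀ + R = [1432 474; 474 210]
K = P̄·Hᵀ·S⁻¹ = [-210/6337 -5389/12674; -3793/12674 8044/19011; -488/6337 10049/38022]
x' = x̄ + K·y = [-12301/12674, -311/19011, 20525/38022]
P' = (I − K·H)·P̄ = [153385/12674 -153245/12674 -195485/12674; -153245/12674 231764/19011 587431/38022; -195485/12674 587431/38022 765517/38022]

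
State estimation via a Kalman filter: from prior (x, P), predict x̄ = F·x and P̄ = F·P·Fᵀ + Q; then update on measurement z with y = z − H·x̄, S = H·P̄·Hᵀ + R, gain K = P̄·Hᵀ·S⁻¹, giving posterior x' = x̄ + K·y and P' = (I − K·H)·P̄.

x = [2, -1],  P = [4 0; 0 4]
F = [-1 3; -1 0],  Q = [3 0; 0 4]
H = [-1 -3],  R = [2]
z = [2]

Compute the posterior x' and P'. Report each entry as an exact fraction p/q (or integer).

x̄ = F·x = [-5, -2]
P̄ = F·P·Fᵀ + Q = [43 4; 4 8]
y = z − H·x̄ = [-9]
S = H·P̄·Hᵀ + R = [141]
K = P̄·Hᵀ·S⁻¹ = [-55/141; -28/141]
x' = x̄ + K·y = [-70/47, -10/47]
P' = (I − K·H)·P̄ = [3038/141 -976/141; -976/141 344/141]

x' = [-70/47, -10/47]
P' = [3038/141 -976/141; -976/141 344/141]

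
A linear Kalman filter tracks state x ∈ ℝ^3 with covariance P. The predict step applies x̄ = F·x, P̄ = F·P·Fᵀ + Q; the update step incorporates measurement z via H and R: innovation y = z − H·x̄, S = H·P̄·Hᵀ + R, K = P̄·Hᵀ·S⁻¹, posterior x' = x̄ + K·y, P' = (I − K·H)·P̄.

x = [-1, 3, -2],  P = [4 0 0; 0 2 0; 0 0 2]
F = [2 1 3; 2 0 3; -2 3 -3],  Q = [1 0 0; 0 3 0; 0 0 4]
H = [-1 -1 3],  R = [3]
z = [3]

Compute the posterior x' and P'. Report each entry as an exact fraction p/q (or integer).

x̄ = F·x = [-5, -8, 17]
P̄ = F·P·Fᵀ + Q = [37 34 -28; 34 37 -34; -28 -34 56]
y = z − H·x̄ = [-61]
S = H·P̄·Hᵀ + R = [1021]
K = P̄·Hᵀ·S⁻¹ = [-155/1021; -173/1021; 230/1021]
x' = x̄ + K·y = [4350/1021, 2385/1021, 3327/1021]
P' = (I − K·H)·P̄ = [13752/1021 7899/1021 7062/1021; 7899/1021 7848/1021 5076/1021; 7062/1021 5076/1021 4276/1021]

x' = [4350/1021, 2385/1021, 3327/1021]
P' = [13752/1021 7899/1021 7062/1021; 7899/1021 7848/1021 5076/1021; 7062/1021 5076/1021 4276/1021]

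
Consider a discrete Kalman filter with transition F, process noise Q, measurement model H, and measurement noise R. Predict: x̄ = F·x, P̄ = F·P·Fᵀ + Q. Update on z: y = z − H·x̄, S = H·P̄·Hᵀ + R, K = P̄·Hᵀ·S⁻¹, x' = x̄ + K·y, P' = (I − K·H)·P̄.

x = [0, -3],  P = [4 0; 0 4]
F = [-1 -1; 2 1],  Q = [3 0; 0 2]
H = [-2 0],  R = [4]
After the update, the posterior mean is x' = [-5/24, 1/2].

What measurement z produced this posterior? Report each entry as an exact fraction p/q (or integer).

x̄ = F·x = [3, -3]
P̄ = F·P·Fᵀ + Q = [11 -12; -12 22]
S = H·P̄·Hᵀ + R = [48]
K = P̄·Hᵀ·S⁻¹ = [-11/24; 1/2]
x' − x̄ = [-77/24, 7/2] = K·y
y = (KᵀK)⁻¹·Kᵀ·(x' − x̄) = [7]
z = y + H·x̄ = [7] + [-6] = [1]

z = [1]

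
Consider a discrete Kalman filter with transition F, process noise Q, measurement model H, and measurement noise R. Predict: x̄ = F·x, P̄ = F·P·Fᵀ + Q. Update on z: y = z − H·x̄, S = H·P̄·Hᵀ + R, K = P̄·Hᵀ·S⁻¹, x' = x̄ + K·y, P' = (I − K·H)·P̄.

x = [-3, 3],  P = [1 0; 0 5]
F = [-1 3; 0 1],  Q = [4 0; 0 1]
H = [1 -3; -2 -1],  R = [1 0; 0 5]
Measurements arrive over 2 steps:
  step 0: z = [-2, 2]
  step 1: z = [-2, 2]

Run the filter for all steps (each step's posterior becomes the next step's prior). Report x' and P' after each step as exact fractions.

step 0: x' = [-223/251, 69/251], P' = [925/1004 525/2008; 525/2008 705/4016]
step 1: x' = [-121743/168337, 192926/505011], P' = [128581/168337 101459/505011; 101459/505011 230641/1515033]

step 0: x̄ = F·x = [12, 3]
step 0: P̄ = F·P·Fᵀ + Q = [50 15; 15 6]
step 0: y = z − H·x̄ = [-5, 29]
step 0: S = H·P̄·Hᵀ + R = [15 -7; -7 271]
step 0: K = P̄·Hᵀ·S⁻¹ = [275/2008 -845/2008; -1065/4016 -561/4016]
step 0: x' = x̄ + K·y = [-223/251, 69/251]
step 0: P' = (I − K·H)·P̄ = [925/1004 525/2008; 525/2008 705/4016]
step 1: x̄ = F·x = [430/251, 69/251]
step 1: P̄ = F·P·Fᵀ + Q = [19809/4016 1065/4016; 1065/4016 4721/4016]
step 1: y = z − H·x̄ = [-725/251, 1431/251]
step 1: S = H·P̄·Hᵀ + R = [14981/1004 -10065/2008; -10065/2008 108297/4016]
step 1: K = P̄·Hᵀ·S⁻¹ = [27122/168337 -174589/505011; -129182/505011 -167879/1515033]
step 1: x' = x̄ + K·y = [-121743/168337, 192926/505011]
step 1: P' = (I − K·H)·P̄ = [128581/168337 101459/505011; 101459/505011 230641/1515033]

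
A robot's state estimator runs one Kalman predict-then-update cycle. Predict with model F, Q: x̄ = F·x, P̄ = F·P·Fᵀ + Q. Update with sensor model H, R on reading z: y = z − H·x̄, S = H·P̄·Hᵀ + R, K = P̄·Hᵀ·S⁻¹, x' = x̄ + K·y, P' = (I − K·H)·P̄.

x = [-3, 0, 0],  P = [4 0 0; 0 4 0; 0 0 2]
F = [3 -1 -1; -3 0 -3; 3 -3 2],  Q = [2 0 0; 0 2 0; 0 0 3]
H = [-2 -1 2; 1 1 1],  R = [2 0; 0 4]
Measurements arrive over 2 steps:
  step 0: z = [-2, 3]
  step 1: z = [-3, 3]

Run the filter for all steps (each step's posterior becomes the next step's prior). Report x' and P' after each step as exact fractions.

step 0: x' = [-47210/14969, 98907/14969, -12758/14969], P' = [235394/14969 -294254/14969 88196/14969; -294254/14969 394980/14969 -101534/14969; 88196/14969 -101534/14969 42398/14969]
step 1: x' = [1707412148/583125895, -324338765/233250358, 949181367/1166251790], P' = [2389940122/583125895 -518921462/116625179 1139278084/583125895; -518921462/116625179 752384901/116625179 -191012483/116625179; 1139278084/583125895 -191012483/116625179 875954843/583125895]

step 0: x̄ = F·x = [-9, 9, -9]
step 0: P̄ = F·P·Fᵀ + Q = [44 -30 44; -30 56 -48; 44 -48 83]
step 0: y = z − H·x̄ = [7, 12]
step 0: S = H·P̄·Hᵀ + R = [286 64; 64 119]
step 0: K = P̄·Hᵀ·S⁻¹ = [-71/14969 7334/14969; -4770/14969 -202/14969; 4969/14969 7265/14969]
step 0: x' = x̄ + K·y = [-47210/14969, 98907/14969, -12758/14969]
step 0: P' = (I − K·H)·P̄ = [235394/14969 -294254/14969 88196/14969; -294254/14969 394980/14969 -101534/14969; 88196/14969 -101534/14969 42398/14969]
step 1: x̄ = F·x = [-227779/14969, 179904/14969, -463867/14969]
step 1: P̄ = F·P·Fᵀ + Q = [3619142/14969 -3707892/14969 6912792/14969; -3707892/14969 4117594/14969 -7257966/14969; 6912792/14969 -7257966/14969 13461197/14969]
step 1: y = z − H·x̄ = [607173/14969, 556649/14969]
step 1: S = H·P̄·Hᵀ + R = [31366848/14969 19432226/14969; 19432226/14969 13151677/14969]
step 1: K = P̄·Hᵀ·S⁻¹ = [4240147/53011445 233652724/583125895; -8778813/21204578 10612739/116625179; 38946903/106022890 265042628/583125895]
step 1: x' = x̄ + K·y = [1707412148/583125895, -324338765/233250358, 949181367/1166251790]
step 1: P' = (I − K·H)·P̄ = [2389940122/583125895 -518921462/116625179 1139278084/583125895; -518921462/116625179 752384901/116625179 -191012483/116625179; 1139278084/583125895 -191012483/116625179 875954843/583125895]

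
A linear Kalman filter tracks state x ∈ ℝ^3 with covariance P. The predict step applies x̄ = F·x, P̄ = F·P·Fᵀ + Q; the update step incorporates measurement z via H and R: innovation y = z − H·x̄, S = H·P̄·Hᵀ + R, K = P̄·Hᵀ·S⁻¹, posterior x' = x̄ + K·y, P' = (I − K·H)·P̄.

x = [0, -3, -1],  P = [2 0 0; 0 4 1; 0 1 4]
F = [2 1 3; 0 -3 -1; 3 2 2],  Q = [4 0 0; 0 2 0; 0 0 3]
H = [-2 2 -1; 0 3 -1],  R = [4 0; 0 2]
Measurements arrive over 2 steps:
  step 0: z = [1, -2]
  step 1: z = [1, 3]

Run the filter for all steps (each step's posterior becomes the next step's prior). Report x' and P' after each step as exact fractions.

step 0: x̄ = F·x = [-6, 10, -8]
step 0: P̄ = F·P·Fᵀ + Q = [58 -34 52; -34 48 -40; 52 -40 61]
step 0: y = z − H·x̄ = [-39, -40]
step 0: S = H·P̄·Hᵀ + R = [1129 857; 857 735]
step 0: K = P̄·Hᵀ·S⁻¹ = [-20741/47683 14193/47683; -3874/47683 16454/47683; -12479/47683 2808/47683]
step 0: x' = x̄ + K·y = [-44919/47683, -30244/47683, -7103/47683]
step 0: P' = (I − K·H)·P̄ = [56460/47683 -1570/47683 -33096/47683; -1570/47683 51544/47683 121724/47683; -33096/47683 121724/47683 359556/47683]
step 1: x̄ = F·x = [-141391/47683, 97835/47683, -209451/47683]
step 1: P̄ = F·P·Fᵀ + Q = [4031032/47683 -2374928/47683 3131738/47683; -2374928/47683 1649162/47683 -1888750/47683; 3131738/47683 -1888750/47683 2853389/47683]
step 1: y = z − H·x̄ = [-640220/47683, -359907/47683]
step 1: S = H·P̄·Hᵀ + R = [64846273/47683 42705155/47683; 42705155/47683 29123713/47683]
step 1: K = P̄·Hᵀ·S⁻¹ = [-138058417/339921882 82729487/339921882; -26657515/679843764 198669233/679843764; -30669425/169960941 -4747448/169960941]
step 1: x' = x̄ + K·y = [221272643/339921882, 253271423/679843764, -298946585/169960941]
step 1: P' = (I − K·H)·P̄ = [184516522/169960941 -10186723/169960941 -113289656/169960941; -10186723/169960941 292731155/339921882 339762116/169960941; -113289656/169960941 339762116/169960941 1028781244/169960941]

step 0: x' = [-44919/47683, -30244/47683, -7103/47683], P' = [56460/47683 -1570/47683 -33096/47683; -1570/47683 51544/47683 121724/47683; -33096/47683 121724/47683 359556/47683]
step 1: x' = [221272643/339921882, 253271423/679843764, -298946585/169960941], P' = [184516522/169960941 -10186723/169960941 -113289656/169960941; -10186723/169960941 292731155/339921882 339762116/169960941; -113289656/169960941 339762116/169960941 1028781244/169960941]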